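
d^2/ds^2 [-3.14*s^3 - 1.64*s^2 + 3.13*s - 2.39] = -18.84*s - 3.28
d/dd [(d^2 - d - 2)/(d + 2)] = d*(d + 4)/(d^2 + 4*d + 4)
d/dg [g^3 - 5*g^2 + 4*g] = 3*g^2 - 10*g + 4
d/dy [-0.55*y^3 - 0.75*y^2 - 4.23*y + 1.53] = -1.65*y^2 - 1.5*y - 4.23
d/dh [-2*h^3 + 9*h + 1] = 9 - 6*h^2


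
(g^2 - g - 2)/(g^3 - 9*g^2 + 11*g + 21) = (g - 2)/(g^2 - 10*g + 21)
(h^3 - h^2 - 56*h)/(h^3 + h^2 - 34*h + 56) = h*(h - 8)/(h^2 - 6*h + 8)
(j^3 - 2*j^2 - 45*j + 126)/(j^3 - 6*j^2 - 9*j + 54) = (j + 7)/(j + 3)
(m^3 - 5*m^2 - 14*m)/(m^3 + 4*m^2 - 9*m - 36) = m*(m^2 - 5*m - 14)/(m^3 + 4*m^2 - 9*m - 36)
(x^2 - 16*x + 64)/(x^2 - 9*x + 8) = (x - 8)/(x - 1)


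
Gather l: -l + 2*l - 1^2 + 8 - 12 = l - 5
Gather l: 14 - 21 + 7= 0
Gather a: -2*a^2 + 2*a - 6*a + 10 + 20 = -2*a^2 - 4*a + 30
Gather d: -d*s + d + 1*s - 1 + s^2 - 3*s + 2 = d*(1 - s) + s^2 - 2*s + 1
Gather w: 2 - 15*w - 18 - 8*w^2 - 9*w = -8*w^2 - 24*w - 16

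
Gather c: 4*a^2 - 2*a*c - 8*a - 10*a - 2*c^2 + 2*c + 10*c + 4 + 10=4*a^2 - 18*a - 2*c^2 + c*(12 - 2*a) + 14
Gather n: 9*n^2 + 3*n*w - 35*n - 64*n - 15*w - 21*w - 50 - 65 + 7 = 9*n^2 + n*(3*w - 99) - 36*w - 108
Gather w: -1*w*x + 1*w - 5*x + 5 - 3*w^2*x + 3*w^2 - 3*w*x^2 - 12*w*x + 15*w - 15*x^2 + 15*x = w^2*(3 - 3*x) + w*(-3*x^2 - 13*x + 16) - 15*x^2 + 10*x + 5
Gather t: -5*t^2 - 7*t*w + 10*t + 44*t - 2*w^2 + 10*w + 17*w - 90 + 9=-5*t^2 + t*(54 - 7*w) - 2*w^2 + 27*w - 81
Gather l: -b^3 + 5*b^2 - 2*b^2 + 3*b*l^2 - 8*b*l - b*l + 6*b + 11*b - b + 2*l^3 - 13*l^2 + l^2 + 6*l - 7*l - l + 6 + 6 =-b^3 + 3*b^2 + 16*b + 2*l^3 + l^2*(3*b - 12) + l*(-9*b - 2) + 12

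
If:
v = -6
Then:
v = -6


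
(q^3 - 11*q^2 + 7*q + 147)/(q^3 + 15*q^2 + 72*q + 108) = (q^2 - 14*q + 49)/(q^2 + 12*q + 36)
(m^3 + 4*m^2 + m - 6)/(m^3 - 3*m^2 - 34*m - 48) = (m - 1)/(m - 8)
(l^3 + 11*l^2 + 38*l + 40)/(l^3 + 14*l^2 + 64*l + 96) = (l^2 + 7*l + 10)/(l^2 + 10*l + 24)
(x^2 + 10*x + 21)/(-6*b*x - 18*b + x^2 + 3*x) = (x + 7)/(-6*b + x)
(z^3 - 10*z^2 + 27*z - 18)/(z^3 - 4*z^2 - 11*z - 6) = (z^2 - 4*z + 3)/(z^2 + 2*z + 1)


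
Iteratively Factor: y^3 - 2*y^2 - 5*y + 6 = (y - 1)*(y^2 - y - 6) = (y - 3)*(y - 1)*(y + 2)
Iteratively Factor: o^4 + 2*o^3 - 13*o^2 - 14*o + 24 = (o + 2)*(o^3 - 13*o + 12) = (o - 3)*(o + 2)*(o^2 + 3*o - 4) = (o - 3)*(o - 1)*(o + 2)*(o + 4)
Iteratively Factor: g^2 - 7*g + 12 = (g - 3)*(g - 4)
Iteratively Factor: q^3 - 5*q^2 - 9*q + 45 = (q - 5)*(q^2 - 9) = (q - 5)*(q + 3)*(q - 3)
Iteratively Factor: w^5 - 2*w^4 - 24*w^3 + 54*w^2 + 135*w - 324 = (w + 3)*(w^4 - 5*w^3 - 9*w^2 + 81*w - 108) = (w - 3)*(w + 3)*(w^3 - 2*w^2 - 15*w + 36) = (w - 3)*(w + 3)*(w + 4)*(w^2 - 6*w + 9) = (w - 3)^2*(w + 3)*(w + 4)*(w - 3)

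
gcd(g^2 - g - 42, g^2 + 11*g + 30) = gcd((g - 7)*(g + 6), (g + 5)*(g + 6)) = g + 6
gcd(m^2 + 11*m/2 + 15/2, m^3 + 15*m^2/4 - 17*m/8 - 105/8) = m^2 + 11*m/2 + 15/2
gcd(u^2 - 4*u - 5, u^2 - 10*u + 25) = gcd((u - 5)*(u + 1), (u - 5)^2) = u - 5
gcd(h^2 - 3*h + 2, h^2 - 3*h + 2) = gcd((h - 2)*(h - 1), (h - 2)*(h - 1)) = h^2 - 3*h + 2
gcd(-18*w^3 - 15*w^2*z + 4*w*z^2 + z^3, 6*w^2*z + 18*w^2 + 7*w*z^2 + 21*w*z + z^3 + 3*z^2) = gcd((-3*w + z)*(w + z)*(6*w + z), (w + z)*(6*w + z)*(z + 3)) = 6*w^2 + 7*w*z + z^2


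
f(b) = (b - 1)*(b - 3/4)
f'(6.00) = 10.25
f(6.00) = 26.25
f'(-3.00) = -7.75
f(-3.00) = 15.00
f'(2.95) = 4.15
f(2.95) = 4.29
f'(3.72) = 5.69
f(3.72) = 8.08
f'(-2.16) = -6.07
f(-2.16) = 9.20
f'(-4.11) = -9.97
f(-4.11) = 24.83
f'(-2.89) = -7.53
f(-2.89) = 14.16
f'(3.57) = 5.39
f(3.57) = 7.25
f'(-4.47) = -10.69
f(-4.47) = 28.55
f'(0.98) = 0.21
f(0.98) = -0.00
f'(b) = 2*b - 7/4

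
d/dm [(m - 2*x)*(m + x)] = 2*m - x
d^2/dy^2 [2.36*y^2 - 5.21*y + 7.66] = 4.72000000000000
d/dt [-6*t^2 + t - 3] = 1 - 12*t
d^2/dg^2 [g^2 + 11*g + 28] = 2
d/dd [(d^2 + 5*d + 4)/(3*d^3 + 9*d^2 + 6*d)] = (-d^2 - 8*d - 8)/(3*d^2*(d^2 + 4*d + 4))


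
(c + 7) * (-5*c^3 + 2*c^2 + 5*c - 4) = -5*c^4 - 33*c^3 + 19*c^2 + 31*c - 28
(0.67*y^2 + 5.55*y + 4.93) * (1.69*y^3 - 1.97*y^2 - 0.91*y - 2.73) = 1.1323*y^5 + 8.0596*y^4 - 3.2115*y^3 - 16.5917*y^2 - 19.6378*y - 13.4589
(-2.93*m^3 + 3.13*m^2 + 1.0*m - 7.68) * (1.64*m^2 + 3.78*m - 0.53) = -4.8052*m^5 - 5.9422*m^4 + 15.0243*m^3 - 10.4741*m^2 - 29.5604*m + 4.0704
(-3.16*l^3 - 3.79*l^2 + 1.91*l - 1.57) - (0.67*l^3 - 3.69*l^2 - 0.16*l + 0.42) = -3.83*l^3 - 0.1*l^2 + 2.07*l - 1.99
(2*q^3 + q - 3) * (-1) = -2*q^3 - q + 3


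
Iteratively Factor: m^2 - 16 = (m - 4)*(m + 4)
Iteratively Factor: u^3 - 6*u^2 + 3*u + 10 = (u + 1)*(u^2 - 7*u + 10) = (u - 2)*(u + 1)*(u - 5)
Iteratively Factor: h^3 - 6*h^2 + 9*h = (h - 3)*(h^2 - 3*h) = h*(h - 3)*(h - 3)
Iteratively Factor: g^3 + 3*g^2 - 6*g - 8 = (g + 1)*(g^2 + 2*g - 8) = (g - 2)*(g + 1)*(g + 4)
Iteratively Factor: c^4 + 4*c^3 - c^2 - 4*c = (c + 4)*(c^3 - c) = c*(c + 4)*(c^2 - 1) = c*(c + 1)*(c + 4)*(c - 1)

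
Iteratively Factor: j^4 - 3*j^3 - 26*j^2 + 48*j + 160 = (j + 4)*(j^3 - 7*j^2 + 2*j + 40) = (j - 5)*(j + 4)*(j^2 - 2*j - 8) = (j - 5)*(j - 4)*(j + 4)*(j + 2)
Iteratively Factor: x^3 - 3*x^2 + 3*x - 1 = (x - 1)*(x^2 - 2*x + 1) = (x - 1)^2*(x - 1)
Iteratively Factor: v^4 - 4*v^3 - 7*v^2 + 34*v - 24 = (v - 1)*(v^3 - 3*v^2 - 10*v + 24) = (v - 1)*(v + 3)*(v^2 - 6*v + 8) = (v - 4)*(v - 1)*(v + 3)*(v - 2)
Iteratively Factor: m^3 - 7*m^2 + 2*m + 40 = (m - 4)*(m^2 - 3*m - 10) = (m - 4)*(m + 2)*(m - 5)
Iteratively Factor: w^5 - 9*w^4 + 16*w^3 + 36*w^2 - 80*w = (w)*(w^4 - 9*w^3 + 16*w^2 + 36*w - 80) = w*(w + 2)*(w^3 - 11*w^2 + 38*w - 40) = w*(w - 5)*(w + 2)*(w^2 - 6*w + 8) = w*(w - 5)*(w - 4)*(w + 2)*(w - 2)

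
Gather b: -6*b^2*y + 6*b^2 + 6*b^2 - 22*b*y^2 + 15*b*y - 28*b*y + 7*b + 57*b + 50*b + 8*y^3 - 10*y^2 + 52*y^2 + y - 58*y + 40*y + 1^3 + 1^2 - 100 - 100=b^2*(12 - 6*y) + b*(-22*y^2 - 13*y + 114) + 8*y^3 + 42*y^2 - 17*y - 198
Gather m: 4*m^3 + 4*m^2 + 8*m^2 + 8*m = 4*m^3 + 12*m^2 + 8*m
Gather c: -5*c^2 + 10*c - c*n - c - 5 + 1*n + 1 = -5*c^2 + c*(9 - n) + n - 4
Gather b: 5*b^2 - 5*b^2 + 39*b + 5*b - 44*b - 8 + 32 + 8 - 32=0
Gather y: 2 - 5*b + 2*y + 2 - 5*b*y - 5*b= -10*b + y*(2 - 5*b) + 4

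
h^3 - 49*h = h*(h - 7)*(h + 7)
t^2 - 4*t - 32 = (t - 8)*(t + 4)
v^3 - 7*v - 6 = (v - 3)*(v + 1)*(v + 2)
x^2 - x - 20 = (x - 5)*(x + 4)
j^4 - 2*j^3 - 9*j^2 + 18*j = j*(j - 3)*(j - 2)*(j + 3)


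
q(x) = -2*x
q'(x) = -2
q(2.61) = -5.22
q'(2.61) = -2.00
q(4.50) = -9.00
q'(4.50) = -2.00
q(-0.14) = 0.28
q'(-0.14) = -2.00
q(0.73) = -1.46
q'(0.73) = -2.00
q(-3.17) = 6.34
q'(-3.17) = -2.00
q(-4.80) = 9.60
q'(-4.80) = -2.00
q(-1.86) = 3.72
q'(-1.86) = -2.00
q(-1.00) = 2.00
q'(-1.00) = -2.00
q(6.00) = -12.00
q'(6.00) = -2.00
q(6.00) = -12.00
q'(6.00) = -2.00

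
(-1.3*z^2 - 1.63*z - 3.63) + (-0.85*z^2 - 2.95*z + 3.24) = -2.15*z^2 - 4.58*z - 0.39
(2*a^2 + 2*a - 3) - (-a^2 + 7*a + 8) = 3*a^2 - 5*a - 11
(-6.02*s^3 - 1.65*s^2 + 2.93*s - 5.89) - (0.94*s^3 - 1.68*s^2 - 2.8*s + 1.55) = -6.96*s^3 + 0.03*s^2 + 5.73*s - 7.44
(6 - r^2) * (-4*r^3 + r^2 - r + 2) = 4*r^5 - r^4 - 23*r^3 + 4*r^2 - 6*r + 12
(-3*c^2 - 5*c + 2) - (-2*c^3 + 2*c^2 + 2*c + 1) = 2*c^3 - 5*c^2 - 7*c + 1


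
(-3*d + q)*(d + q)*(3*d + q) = -9*d^3 - 9*d^2*q + d*q^2 + q^3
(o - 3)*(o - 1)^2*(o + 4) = o^4 - o^3 - 13*o^2 + 25*o - 12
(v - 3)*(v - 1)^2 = v^3 - 5*v^2 + 7*v - 3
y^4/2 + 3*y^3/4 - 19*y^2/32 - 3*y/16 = y*(y/2 + 1)*(y - 3/4)*(y + 1/4)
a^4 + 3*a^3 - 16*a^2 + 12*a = a*(a - 2)*(a - 1)*(a + 6)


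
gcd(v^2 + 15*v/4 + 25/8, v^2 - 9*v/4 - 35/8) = v + 5/4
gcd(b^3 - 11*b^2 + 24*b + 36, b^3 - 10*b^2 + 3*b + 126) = b - 6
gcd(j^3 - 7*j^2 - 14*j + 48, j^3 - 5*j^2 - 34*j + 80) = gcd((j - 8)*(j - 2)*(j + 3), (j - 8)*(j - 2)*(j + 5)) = j^2 - 10*j + 16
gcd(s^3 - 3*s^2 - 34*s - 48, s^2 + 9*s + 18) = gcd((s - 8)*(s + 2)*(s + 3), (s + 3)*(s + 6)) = s + 3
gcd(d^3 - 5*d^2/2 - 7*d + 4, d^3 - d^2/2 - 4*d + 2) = d^2 + 3*d/2 - 1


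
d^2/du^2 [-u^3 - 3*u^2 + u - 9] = -6*u - 6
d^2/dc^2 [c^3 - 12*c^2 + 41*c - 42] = 6*c - 24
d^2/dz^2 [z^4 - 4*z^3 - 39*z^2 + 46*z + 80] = 12*z^2 - 24*z - 78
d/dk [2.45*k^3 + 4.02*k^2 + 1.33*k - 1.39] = 7.35*k^2 + 8.04*k + 1.33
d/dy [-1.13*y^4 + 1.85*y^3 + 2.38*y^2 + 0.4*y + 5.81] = -4.52*y^3 + 5.55*y^2 + 4.76*y + 0.4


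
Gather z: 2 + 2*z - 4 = 2*z - 2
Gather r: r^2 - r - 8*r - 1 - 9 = r^2 - 9*r - 10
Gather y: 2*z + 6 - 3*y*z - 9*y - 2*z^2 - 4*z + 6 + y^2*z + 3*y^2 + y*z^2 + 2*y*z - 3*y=y^2*(z + 3) + y*(z^2 - z - 12) - 2*z^2 - 2*z + 12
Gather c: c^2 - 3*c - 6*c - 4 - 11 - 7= c^2 - 9*c - 22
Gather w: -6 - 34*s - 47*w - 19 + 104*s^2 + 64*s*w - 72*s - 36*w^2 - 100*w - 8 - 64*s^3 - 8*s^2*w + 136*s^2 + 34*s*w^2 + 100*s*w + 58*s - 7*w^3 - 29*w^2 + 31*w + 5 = -64*s^3 + 240*s^2 - 48*s - 7*w^3 + w^2*(34*s - 65) + w*(-8*s^2 + 164*s - 116) - 28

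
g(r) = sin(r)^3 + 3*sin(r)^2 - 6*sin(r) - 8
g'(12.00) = -7.05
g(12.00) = -4.07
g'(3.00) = 5.04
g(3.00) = -8.78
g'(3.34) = 6.93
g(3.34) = -6.71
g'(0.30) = -3.79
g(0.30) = -9.49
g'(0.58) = -1.51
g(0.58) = -10.22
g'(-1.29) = -2.49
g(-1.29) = -0.35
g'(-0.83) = -5.93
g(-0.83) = -2.34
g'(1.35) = 0.59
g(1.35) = -10.07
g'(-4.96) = 0.65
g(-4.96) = -10.09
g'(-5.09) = 0.80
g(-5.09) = -10.18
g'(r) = 3*sin(r)^2*cos(r) + 6*sin(r)*cos(r) - 6*cos(r)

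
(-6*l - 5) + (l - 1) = -5*l - 6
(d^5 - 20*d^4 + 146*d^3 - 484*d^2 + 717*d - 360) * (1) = d^5 - 20*d^4 + 146*d^3 - 484*d^2 + 717*d - 360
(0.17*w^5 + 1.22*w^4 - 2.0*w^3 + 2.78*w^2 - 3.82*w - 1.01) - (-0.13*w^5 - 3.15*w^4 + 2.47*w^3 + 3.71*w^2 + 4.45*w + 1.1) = 0.3*w^5 + 4.37*w^4 - 4.47*w^3 - 0.93*w^2 - 8.27*w - 2.11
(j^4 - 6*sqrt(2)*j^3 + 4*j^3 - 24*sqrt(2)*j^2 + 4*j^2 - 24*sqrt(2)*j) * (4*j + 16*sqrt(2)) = 4*j^5 - 8*sqrt(2)*j^4 + 16*j^4 - 176*j^3 - 32*sqrt(2)*j^3 - 768*j^2 - 32*sqrt(2)*j^2 - 768*j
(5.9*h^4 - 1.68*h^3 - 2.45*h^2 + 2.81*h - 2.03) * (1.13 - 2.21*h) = -13.039*h^5 + 10.3798*h^4 + 3.5161*h^3 - 8.9786*h^2 + 7.6616*h - 2.2939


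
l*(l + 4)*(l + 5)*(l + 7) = l^4 + 16*l^3 + 83*l^2 + 140*l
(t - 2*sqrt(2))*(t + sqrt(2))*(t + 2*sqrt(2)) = t^3 + sqrt(2)*t^2 - 8*t - 8*sqrt(2)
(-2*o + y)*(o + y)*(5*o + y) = -10*o^3 - 7*o^2*y + 4*o*y^2 + y^3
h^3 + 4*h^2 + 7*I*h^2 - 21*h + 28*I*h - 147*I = (h - 3)*(h + 7)*(h + 7*I)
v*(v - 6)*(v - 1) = v^3 - 7*v^2 + 6*v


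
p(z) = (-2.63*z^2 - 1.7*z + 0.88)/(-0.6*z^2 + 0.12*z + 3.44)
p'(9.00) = -0.14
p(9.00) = 5.16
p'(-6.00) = 0.14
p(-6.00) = 4.43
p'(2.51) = -37834.85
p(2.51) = 513.54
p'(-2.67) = 22.40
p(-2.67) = 11.51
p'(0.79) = -2.03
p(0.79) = -0.67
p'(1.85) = -16.25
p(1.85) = -7.00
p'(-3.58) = 1.73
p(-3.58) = 5.71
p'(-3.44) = 2.22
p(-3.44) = 5.99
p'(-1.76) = 10.60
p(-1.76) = -3.12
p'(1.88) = -17.89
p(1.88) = -7.52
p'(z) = (-5.26*z - 1.7)/(-0.6*z^2 + 0.12*z + 3.44) + (1.2*z - 0.12)*(-2.63*z^2 - 1.7*z + 0.88)/(-0.6*z^2 + 0.12*z + 3.44)^2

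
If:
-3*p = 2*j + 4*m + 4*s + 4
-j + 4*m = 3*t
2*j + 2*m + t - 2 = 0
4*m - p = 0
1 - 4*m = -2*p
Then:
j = 17/10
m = -1/4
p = -1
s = -17/20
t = -9/10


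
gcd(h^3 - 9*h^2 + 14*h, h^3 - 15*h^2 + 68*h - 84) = h^2 - 9*h + 14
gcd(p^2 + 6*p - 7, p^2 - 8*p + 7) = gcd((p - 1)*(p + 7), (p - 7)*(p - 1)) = p - 1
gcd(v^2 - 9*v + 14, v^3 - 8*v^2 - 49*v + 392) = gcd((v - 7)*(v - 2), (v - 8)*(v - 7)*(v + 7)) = v - 7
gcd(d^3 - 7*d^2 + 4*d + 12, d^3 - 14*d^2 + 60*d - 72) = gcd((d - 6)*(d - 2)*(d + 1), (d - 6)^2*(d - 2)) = d^2 - 8*d + 12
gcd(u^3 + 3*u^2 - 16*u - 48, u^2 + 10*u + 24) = u + 4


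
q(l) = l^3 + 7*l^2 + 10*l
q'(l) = 3*l^2 + 14*l + 10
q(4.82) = 322.81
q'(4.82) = 147.18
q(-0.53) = -3.48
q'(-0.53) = 3.42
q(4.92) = 337.74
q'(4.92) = 151.50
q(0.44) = 5.84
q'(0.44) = 16.74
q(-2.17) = 1.04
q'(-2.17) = -6.25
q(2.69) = 97.02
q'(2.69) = 69.37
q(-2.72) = 4.47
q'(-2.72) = -5.88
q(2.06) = 59.05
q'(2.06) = 51.57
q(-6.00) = -24.00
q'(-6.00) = 34.00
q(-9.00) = -252.00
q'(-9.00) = 127.00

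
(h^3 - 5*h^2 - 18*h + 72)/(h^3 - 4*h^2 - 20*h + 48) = (h - 3)/(h - 2)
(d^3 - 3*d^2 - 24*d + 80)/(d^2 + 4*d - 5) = (d^2 - 8*d + 16)/(d - 1)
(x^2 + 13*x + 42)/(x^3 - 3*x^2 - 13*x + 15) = (x^2 + 13*x + 42)/(x^3 - 3*x^2 - 13*x + 15)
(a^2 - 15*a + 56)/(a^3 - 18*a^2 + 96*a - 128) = (a - 7)/(a^2 - 10*a + 16)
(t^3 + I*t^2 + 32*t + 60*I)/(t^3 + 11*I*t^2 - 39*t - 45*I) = (t^2 - 4*I*t + 12)/(t^2 + 6*I*t - 9)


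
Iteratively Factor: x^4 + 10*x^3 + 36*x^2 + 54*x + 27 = (x + 3)*(x^3 + 7*x^2 + 15*x + 9) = (x + 3)^2*(x^2 + 4*x + 3) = (x + 1)*(x + 3)^2*(x + 3)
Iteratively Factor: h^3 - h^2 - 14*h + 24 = (h - 2)*(h^2 + h - 12) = (h - 2)*(h + 4)*(h - 3)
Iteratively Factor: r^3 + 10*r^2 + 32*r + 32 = (r + 2)*(r^2 + 8*r + 16) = (r + 2)*(r + 4)*(r + 4)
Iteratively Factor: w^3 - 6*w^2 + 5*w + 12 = (w - 3)*(w^2 - 3*w - 4) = (w - 3)*(w + 1)*(w - 4)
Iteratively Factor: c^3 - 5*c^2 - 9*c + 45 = (c - 3)*(c^2 - 2*c - 15) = (c - 5)*(c - 3)*(c + 3)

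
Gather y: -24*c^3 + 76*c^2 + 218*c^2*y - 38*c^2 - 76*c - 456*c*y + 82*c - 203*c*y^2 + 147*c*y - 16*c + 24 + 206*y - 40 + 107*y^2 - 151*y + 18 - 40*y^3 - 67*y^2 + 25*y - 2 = -24*c^3 + 38*c^2 - 10*c - 40*y^3 + y^2*(40 - 203*c) + y*(218*c^2 - 309*c + 80)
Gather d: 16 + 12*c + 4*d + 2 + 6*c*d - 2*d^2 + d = 12*c - 2*d^2 + d*(6*c + 5) + 18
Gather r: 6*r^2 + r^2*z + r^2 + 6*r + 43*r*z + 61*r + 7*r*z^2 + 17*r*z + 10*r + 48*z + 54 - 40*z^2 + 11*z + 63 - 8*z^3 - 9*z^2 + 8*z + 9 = r^2*(z + 7) + r*(7*z^2 + 60*z + 77) - 8*z^3 - 49*z^2 + 67*z + 126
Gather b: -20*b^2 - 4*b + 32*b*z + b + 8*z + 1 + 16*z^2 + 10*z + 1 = -20*b^2 + b*(32*z - 3) + 16*z^2 + 18*z + 2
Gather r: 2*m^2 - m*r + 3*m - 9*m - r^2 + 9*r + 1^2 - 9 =2*m^2 - 6*m - r^2 + r*(9 - m) - 8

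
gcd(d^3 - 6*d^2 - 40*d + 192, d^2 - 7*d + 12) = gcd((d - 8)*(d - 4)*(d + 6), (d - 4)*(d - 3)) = d - 4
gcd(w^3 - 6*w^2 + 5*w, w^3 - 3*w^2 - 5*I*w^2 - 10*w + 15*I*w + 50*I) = w - 5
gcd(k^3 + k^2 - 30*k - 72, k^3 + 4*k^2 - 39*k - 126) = k^2 - 3*k - 18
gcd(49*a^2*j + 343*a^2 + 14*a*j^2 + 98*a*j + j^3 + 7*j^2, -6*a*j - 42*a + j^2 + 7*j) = j + 7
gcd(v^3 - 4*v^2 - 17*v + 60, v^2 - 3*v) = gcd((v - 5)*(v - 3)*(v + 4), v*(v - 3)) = v - 3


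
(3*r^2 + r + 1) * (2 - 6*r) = -18*r^3 - 4*r + 2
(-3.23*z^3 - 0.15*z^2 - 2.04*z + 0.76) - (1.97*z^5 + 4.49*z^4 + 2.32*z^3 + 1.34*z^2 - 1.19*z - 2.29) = -1.97*z^5 - 4.49*z^4 - 5.55*z^3 - 1.49*z^2 - 0.85*z + 3.05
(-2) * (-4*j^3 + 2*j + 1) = 8*j^3 - 4*j - 2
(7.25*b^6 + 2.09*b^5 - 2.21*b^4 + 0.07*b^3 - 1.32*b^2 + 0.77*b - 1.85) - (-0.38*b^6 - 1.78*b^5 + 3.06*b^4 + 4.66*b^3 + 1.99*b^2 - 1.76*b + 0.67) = 7.63*b^6 + 3.87*b^5 - 5.27*b^4 - 4.59*b^3 - 3.31*b^2 + 2.53*b - 2.52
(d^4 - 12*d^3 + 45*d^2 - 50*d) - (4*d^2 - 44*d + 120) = d^4 - 12*d^3 + 41*d^2 - 6*d - 120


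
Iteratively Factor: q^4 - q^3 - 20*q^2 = (q - 5)*(q^3 + 4*q^2) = q*(q - 5)*(q^2 + 4*q) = q*(q - 5)*(q + 4)*(q)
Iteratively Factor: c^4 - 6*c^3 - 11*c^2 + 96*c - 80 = (c + 4)*(c^3 - 10*c^2 + 29*c - 20) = (c - 1)*(c + 4)*(c^2 - 9*c + 20) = (c - 5)*(c - 1)*(c + 4)*(c - 4)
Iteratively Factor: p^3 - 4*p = (p - 2)*(p^2 + 2*p) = p*(p - 2)*(p + 2)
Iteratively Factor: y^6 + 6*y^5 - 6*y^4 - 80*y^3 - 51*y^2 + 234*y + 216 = (y + 4)*(y^5 + 2*y^4 - 14*y^3 - 24*y^2 + 45*y + 54) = (y + 3)*(y + 4)*(y^4 - y^3 - 11*y^2 + 9*y + 18) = (y - 2)*(y + 3)*(y + 4)*(y^3 + y^2 - 9*y - 9) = (y - 2)*(y + 3)^2*(y + 4)*(y^2 - 2*y - 3) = (y - 3)*(y - 2)*(y + 3)^2*(y + 4)*(y + 1)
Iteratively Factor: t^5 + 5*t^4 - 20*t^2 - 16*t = (t + 2)*(t^4 + 3*t^3 - 6*t^2 - 8*t) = (t - 2)*(t + 2)*(t^3 + 5*t^2 + 4*t) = (t - 2)*(t + 1)*(t + 2)*(t^2 + 4*t) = t*(t - 2)*(t + 1)*(t + 2)*(t + 4)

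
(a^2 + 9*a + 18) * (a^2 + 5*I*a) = a^4 + 9*a^3 + 5*I*a^3 + 18*a^2 + 45*I*a^2 + 90*I*a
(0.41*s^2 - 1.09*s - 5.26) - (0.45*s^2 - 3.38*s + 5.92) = -0.04*s^2 + 2.29*s - 11.18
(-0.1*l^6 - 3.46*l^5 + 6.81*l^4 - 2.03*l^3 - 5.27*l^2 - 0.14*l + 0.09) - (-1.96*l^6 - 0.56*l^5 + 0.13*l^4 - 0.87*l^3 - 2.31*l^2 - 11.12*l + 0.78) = 1.86*l^6 - 2.9*l^5 + 6.68*l^4 - 1.16*l^3 - 2.96*l^2 + 10.98*l - 0.69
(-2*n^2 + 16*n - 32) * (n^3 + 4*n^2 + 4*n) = -2*n^5 + 8*n^4 + 24*n^3 - 64*n^2 - 128*n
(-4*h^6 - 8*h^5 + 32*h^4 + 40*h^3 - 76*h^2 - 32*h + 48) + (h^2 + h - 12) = -4*h^6 - 8*h^5 + 32*h^4 + 40*h^3 - 75*h^2 - 31*h + 36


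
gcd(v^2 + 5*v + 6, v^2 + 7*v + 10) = v + 2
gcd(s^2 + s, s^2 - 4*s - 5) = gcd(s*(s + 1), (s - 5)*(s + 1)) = s + 1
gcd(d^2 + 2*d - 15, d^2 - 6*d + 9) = d - 3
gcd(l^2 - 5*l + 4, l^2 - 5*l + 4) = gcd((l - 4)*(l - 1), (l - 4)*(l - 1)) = l^2 - 5*l + 4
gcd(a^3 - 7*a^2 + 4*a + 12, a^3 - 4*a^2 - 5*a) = a + 1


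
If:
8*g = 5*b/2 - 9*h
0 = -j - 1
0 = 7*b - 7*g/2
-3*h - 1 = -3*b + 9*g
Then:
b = -2/21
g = -4/21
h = 1/7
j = -1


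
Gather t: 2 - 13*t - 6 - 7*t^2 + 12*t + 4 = -7*t^2 - t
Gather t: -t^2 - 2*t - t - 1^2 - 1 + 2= -t^2 - 3*t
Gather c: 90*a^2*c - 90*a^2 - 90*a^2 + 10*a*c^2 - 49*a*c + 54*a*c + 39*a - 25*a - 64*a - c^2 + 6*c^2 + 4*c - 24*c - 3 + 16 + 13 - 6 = -180*a^2 - 50*a + c^2*(10*a + 5) + c*(90*a^2 + 5*a - 20) + 20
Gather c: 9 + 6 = 15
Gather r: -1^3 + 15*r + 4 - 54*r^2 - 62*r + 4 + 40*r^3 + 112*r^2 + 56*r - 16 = 40*r^3 + 58*r^2 + 9*r - 9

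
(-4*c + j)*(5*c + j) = -20*c^2 + c*j + j^2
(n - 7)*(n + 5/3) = n^2 - 16*n/3 - 35/3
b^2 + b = b*(b + 1)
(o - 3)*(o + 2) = o^2 - o - 6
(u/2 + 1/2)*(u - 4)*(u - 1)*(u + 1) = u^4/2 - 3*u^3/2 - 5*u^2/2 + 3*u/2 + 2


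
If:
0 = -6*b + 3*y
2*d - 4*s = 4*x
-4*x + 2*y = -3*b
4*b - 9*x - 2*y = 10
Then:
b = -40/63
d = 2*s - 20/9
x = -10/9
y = -80/63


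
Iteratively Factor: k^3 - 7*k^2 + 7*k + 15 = (k - 3)*(k^2 - 4*k - 5) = (k - 3)*(k + 1)*(k - 5)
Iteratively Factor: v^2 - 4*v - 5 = (v + 1)*(v - 5)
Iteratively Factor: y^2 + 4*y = (y)*(y + 4)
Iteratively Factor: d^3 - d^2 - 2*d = (d - 2)*(d^2 + d) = (d - 2)*(d + 1)*(d)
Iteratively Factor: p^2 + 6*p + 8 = (p + 4)*(p + 2)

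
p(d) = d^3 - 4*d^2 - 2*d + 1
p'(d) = 3*d^2 - 8*d - 2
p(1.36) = -6.60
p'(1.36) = -7.33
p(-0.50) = 0.88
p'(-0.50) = 2.75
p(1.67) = -8.84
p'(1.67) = -6.99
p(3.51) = -12.06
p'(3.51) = 6.88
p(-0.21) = 1.23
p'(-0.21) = -0.19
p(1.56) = -8.06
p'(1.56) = -7.18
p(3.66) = -10.87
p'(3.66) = 8.91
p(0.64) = -1.66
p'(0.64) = -5.89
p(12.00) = 1129.00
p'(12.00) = 334.00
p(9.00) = 388.00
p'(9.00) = 169.00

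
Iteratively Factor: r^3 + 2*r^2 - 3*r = (r + 3)*(r^2 - r) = (r - 1)*(r + 3)*(r)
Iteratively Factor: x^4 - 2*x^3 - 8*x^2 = (x)*(x^3 - 2*x^2 - 8*x) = x^2*(x^2 - 2*x - 8) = x^2*(x - 4)*(x + 2)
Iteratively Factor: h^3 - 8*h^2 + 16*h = (h - 4)*(h^2 - 4*h) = (h - 4)^2*(h)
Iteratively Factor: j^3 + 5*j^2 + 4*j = (j + 1)*(j^2 + 4*j) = (j + 1)*(j + 4)*(j)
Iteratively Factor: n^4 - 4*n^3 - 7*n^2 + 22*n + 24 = (n - 3)*(n^3 - n^2 - 10*n - 8) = (n - 3)*(n + 2)*(n^2 - 3*n - 4) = (n - 4)*(n - 3)*(n + 2)*(n + 1)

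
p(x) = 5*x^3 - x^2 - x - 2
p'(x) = 15*x^2 - 2*x - 1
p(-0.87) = -5.18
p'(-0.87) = 12.09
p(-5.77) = -990.02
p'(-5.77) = 509.93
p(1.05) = 1.64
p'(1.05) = 13.44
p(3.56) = 207.36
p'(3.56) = 181.98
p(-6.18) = -1214.16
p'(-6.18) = 584.25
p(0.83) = -0.66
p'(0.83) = 7.67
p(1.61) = 14.66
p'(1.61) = 34.66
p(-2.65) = -99.42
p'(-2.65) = 109.64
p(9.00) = 3553.00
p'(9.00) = 1196.00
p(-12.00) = -8774.00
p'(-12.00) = 2183.00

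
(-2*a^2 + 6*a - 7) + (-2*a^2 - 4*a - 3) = -4*a^2 + 2*a - 10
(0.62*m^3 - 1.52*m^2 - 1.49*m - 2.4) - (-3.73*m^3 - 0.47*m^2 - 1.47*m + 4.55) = 4.35*m^3 - 1.05*m^2 - 0.02*m - 6.95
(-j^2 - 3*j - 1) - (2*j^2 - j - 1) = -3*j^2 - 2*j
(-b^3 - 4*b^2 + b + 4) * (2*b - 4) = -2*b^4 - 4*b^3 + 18*b^2 + 4*b - 16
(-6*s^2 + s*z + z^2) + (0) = -6*s^2 + s*z + z^2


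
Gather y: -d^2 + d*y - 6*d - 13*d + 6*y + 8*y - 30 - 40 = -d^2 - 19*d + y*(d + 14) - 70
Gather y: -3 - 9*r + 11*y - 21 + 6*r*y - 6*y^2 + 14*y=-9*r - 6*y^2 + y*(6*r + 25) - 24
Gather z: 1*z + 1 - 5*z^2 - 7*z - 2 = -5*z^2 - 6*z - 1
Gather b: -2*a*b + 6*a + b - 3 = 6*a + b*(1 - 2*a) - 3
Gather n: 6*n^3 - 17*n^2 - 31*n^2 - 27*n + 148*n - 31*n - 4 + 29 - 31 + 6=6*n^3 - 48*n^2 + 90*n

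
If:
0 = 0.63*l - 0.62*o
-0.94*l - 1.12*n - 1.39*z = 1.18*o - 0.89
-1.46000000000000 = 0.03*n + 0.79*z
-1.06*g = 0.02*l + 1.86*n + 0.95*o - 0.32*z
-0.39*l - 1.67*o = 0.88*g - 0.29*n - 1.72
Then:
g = -1.98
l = 1.65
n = -0.06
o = 1.68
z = -1.85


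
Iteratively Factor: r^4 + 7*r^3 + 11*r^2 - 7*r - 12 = (r + 1)*(r^3 + 6*r^2 + 5*r - 12) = (r + 1)*(r + 4)*(r^2 + 2*r - 3) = (r + 1)*(r + 3)*(r + 4)*(r - 1)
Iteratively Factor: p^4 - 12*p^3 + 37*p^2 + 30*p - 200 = (p - 5)*(p^3 - 7*p^2 + 2*p + 40) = (p - 5)^2*(p^2 - 2*p - 8) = (p - 5)^2*(p + 2)*(p - 4)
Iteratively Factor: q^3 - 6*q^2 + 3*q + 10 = (q + 1)*(q^2 - 7*q + 10) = (q - 2)*(q + 1)*(q - 5)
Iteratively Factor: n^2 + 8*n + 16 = (n + 4)*(n + 4)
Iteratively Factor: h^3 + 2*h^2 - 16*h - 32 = (h - 4)*(h^2 + 6*h + 8) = (h - 4)*(h + 2)*(h + 4)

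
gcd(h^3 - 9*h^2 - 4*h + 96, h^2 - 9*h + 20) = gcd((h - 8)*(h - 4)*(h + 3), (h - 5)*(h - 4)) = h - 4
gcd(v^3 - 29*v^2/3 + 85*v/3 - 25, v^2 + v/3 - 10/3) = v - 5/3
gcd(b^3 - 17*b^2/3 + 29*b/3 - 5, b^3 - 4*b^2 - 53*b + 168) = b - 3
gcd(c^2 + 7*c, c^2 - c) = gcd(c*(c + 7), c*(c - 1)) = c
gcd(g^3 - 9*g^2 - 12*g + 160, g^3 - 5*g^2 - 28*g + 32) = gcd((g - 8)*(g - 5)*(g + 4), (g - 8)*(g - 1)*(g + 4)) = g^2 - 4*g - 32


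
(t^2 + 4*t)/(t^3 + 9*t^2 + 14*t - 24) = t/(t^2 + 5*t - 6)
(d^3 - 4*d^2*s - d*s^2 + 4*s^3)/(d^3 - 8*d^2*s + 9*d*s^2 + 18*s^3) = (d^2 - 5*d*s + 4*s^2)/(d^2 - 9*d*s + 18*s^2)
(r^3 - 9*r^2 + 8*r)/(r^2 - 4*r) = (r^2 - 9*r + 8)/(r - 4)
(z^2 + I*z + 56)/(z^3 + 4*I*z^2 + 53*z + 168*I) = 1/(z + 3*I)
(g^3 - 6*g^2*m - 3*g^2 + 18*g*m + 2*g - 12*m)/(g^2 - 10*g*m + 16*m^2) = (g^3 - 6*g^2*m - 3*g^2 + 18*g*m + 2*g - 12*m)/(g^2 - 10*g*m + 16*m^2)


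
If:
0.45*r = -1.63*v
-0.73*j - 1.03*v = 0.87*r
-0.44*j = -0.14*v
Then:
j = 0.00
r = 0.00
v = 0.00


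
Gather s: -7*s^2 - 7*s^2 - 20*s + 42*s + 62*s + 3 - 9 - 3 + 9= -14*s^2 + 84*s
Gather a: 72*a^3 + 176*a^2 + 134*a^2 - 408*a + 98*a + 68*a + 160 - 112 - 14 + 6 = 72*a^3 + 310*a^2 - 242*a + 40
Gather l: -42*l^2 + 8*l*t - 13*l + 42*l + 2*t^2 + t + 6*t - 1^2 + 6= -42*l^2 + l*(8*t + 29) + 2*t^2 + 7*t + 5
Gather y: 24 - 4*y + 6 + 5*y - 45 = y - 15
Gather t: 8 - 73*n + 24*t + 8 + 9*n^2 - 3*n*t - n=9*n^2 - 74*n + t*(24 - 3*n) + 16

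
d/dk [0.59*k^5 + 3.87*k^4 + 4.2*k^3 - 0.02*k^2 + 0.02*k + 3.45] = 2.95*k^4 + 15.48*k^3 + 12.6*k^2 - 0.04*k + 0.02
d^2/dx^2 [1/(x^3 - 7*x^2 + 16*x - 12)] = 2*(6*x^2 - 32*x + 43)/(x^7 - 17*x^6 + 123*x^5 - 491*x^4 + 1168*x^3 - 1656*x^2 + 1296*x - 432)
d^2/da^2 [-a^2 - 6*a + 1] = -2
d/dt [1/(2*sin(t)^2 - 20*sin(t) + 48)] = (5 - sin(t))*cos(t)/(sin(t)^2 - 10*sin(t) + 24)^2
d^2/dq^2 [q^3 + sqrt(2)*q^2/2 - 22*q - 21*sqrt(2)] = 6*q + sqrt(2)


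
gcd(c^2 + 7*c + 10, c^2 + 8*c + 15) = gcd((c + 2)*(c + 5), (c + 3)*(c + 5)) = c + 5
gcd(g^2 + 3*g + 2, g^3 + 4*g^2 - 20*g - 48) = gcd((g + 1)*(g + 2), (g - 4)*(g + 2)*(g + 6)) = g + 2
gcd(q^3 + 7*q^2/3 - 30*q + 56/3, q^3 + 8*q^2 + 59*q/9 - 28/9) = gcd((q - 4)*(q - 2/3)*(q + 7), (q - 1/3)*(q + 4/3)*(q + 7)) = q + 7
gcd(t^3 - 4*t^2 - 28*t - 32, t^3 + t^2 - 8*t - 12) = t^2 + 4*t + 4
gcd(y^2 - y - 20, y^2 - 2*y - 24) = y + 4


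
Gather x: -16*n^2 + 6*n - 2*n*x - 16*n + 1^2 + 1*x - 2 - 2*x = -16*n^2 - 10*n + x*(-2*n - 1) - 1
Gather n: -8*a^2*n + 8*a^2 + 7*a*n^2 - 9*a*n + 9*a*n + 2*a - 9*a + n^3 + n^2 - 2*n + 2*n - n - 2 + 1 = 8*a^2 - 7*a + n^3 + n^2*(7*a + 1) + n*(-8*a^2 - 1) - 1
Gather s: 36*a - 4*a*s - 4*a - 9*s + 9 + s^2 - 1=32*a + s^2 + s*(-4*a - 9) + 8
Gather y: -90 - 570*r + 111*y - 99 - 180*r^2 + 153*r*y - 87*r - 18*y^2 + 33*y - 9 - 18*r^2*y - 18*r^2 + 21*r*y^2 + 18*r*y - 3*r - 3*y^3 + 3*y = -198*r^2 - 660*r - 3*y^3 + y^2*(21*r - 18) + y*(-18*r^2 + 171*r + 147) - 198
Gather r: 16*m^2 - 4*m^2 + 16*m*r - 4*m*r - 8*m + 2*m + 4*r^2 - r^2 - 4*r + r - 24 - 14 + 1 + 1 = 12*m^2 - 6*m + 3*r^2 + r*(12*m - 3) - 36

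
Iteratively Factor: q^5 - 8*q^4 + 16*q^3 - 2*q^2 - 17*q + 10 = (q - 2)*(q^4 - 6*q^3 + 4*q^2 + 6*q - 5) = (q - 2)*(q - 1)*(q^3 - 5*q^2 - q + 5) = (q - 5)*(q - 2)*(q - 1)*(q^2 - 1) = (q - 5)*(q - 2)*(q - 1)*(q + 1)*(q - 1)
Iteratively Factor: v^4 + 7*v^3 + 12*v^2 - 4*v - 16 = (v + 4)*(v^3 + 3*v^2 - 4) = (v + 2)*(v + 4)*(v^2 + v - 2) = (v + 2)^2*(v + 4)*(v - 1)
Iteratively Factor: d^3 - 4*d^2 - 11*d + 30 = (d + 3)*(d^2 - 7*d + 10) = (d - 2)*(d + 3)*(d - 5)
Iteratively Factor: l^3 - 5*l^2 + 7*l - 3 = (l - 1)*(l^2 - 4*l + 3) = (l - 1)^2*(l - 3)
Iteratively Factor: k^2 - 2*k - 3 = (k + 1)*(k - 3)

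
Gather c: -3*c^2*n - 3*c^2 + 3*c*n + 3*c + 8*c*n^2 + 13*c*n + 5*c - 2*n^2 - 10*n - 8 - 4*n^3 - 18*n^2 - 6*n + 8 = c^2*(-3*n - 3) + c*(8*n^2 + 16*n + 8) - 4*n^3 - 20*n^2 - 16*n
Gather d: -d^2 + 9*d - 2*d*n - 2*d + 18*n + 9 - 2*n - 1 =-d^2 + d*(7 - 2*n) + 16*n + 8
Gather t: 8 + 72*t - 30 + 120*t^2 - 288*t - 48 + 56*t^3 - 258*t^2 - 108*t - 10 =56*t^3 - 138*t^2 - 324*t - 80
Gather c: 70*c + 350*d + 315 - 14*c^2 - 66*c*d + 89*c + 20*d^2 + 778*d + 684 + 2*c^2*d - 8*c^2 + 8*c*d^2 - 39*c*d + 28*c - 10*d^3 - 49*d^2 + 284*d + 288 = c^2*(2*d - 22) + c*(8*d^2 - 105*d + 187) - 10*d^3 - 29*d^2 + 1412*d + 1287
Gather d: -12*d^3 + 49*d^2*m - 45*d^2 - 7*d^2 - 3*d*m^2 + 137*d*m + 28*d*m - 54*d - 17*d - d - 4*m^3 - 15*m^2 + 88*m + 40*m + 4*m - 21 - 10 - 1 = -12*d^3 + d^2*(49*m - 52) + d*(-3*m^2 + 165*m - 72) - 4*m^3 - 15*m^2 + 132*m - 32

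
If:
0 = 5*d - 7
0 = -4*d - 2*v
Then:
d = 7/5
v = -14/5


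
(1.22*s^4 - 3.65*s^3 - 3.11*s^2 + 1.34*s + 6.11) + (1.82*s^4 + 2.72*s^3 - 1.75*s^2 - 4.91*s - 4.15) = 3.04*s^4 - 0.93*s^3 - 4.86*s^2 - 3.57*s + 1.96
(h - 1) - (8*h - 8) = 7 - 7*h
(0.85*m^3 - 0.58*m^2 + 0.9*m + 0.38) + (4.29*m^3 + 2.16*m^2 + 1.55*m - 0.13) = 5.14*m^3 + 1.58*m^2 + 2.45*m + 0.25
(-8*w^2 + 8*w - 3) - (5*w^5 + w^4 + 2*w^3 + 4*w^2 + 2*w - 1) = -5*w^5 - w^4 - 2*w^3 - 12*w^2 + 6*w - 2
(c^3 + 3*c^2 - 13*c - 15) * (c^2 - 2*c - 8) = c^5 + c^4 - 27*c^3 - 13*c^2 + 134*c + 120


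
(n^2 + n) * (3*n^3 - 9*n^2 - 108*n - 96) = 3*n^5 - 6*n^4 - 117*n^3 - 204*n^2 - 96*n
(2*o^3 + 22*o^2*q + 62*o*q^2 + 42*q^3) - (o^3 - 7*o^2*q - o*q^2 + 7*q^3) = o^3 + 29*o^2*q + 63*o*q^2 + 35*q^3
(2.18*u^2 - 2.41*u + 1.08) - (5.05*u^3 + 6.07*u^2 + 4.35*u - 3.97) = -5.05*u^3 - 3.89*u^2 - 6.76*u + 5.05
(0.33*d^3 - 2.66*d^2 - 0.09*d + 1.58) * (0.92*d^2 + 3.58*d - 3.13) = 0.3036*d^5 - 1.2658*d^4 - 10.6385*d^3 + 9.4572*d^2 + 5.9381*d - 4.9454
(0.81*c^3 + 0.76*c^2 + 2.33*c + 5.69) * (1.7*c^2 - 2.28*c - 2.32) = 1.377*c^5 - 0.5548*c^4 + 0.349*c^3 + 2.5974*c^2 - 18.3788*c - 13.2008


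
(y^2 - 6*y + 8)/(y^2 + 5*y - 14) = (y - 4)/(y + 7)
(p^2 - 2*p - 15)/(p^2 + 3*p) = (p - 5)/p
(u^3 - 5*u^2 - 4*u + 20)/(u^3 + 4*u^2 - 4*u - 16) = (u - 5)/(u + 4)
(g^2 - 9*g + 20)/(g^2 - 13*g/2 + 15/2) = 2*(g - 4)/(2*g - 3)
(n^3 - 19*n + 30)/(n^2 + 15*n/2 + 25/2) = 2*(n^2 - 5*n + 6)/(2*n + 5)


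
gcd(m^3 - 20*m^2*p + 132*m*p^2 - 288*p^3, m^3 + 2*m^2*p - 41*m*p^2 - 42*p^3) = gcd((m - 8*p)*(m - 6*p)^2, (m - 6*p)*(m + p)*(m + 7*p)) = -m + 6*p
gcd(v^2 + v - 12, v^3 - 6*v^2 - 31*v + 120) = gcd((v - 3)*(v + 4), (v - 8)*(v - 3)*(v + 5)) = v - 3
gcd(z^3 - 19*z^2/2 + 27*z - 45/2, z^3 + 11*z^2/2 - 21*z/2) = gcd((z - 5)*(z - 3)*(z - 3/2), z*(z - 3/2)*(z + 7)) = z - 3/2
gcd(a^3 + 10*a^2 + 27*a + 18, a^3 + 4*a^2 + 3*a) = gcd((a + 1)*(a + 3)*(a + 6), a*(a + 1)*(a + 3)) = a^2 + 4*a + 3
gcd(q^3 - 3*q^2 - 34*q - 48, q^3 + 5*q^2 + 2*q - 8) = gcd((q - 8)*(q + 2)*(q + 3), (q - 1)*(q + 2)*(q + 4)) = q + 2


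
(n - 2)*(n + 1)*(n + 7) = n^3 + 6*n^2 - 9*n - 14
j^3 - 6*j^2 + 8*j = j*(j - 4)*(j - 2)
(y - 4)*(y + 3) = y^2 - y - 12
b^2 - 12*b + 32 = (b - 8)*(b - 4)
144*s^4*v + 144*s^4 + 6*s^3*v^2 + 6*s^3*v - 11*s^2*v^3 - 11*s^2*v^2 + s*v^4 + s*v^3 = (-8*s + v)*(-6*s + v)*(3*s + v)*(s*v + s)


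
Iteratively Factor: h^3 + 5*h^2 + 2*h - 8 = (h - 1)*(h^2 + 6*h + 8) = (h - 1)*(h + 4)*(h + 2)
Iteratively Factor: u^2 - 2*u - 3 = (u + 1)*(u - 3)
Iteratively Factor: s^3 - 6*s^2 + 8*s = (s)*(s^2 - 6*s + 8) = s*(s - 2)*(s - 4)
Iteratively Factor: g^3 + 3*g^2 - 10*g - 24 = (g + 2)*(g^2 + g - 12) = (g + 2)*(g + 4)*(g - 3)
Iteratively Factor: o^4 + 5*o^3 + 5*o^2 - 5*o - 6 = (o + 2)*(o^3 + 3*o^2 - o - 3) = (o + 2)*(o + 3)*(o^2 - 1) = (o + 1)*(o + 2)*(o + 3)*(o - 1)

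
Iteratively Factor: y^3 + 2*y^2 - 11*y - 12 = (y + 4)*(y^2 - 2*y - 3) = (y + 1)*(y + 4)*(y - 3)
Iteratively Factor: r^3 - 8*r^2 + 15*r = (r - 5)*(r^2 - 3*r) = (r - 5)*(r - 3)*(r)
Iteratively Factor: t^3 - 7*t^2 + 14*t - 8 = (t - 2)*(t^2 - 5*t + 4) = (t - 4)*(t - 2)*(t - 1)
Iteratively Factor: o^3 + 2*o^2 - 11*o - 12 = (o + 1)*(o^2 + o - 12) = (o - 3)*(o + 1)*(o + 4)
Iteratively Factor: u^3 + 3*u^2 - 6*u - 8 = (u + 4)*(u^2 - u - 2) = (u - 2)*(u + 4)*(u + 1)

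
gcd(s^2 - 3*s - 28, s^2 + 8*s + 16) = s + 4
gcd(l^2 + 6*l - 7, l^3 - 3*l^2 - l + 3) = l - 1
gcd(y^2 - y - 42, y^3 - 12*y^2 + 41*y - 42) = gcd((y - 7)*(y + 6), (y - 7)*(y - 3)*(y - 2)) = y - 7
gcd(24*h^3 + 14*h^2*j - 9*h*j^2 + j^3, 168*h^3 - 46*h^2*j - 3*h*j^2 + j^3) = 24*h^2 - 10*h*j + j^2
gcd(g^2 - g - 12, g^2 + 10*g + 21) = g + 3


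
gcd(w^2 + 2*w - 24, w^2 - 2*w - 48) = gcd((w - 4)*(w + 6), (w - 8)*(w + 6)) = w + 6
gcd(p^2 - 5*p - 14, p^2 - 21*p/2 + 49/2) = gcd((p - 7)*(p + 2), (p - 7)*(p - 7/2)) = p - 7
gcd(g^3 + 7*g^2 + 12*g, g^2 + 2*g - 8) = g + 4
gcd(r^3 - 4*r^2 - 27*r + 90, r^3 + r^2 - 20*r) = r + 5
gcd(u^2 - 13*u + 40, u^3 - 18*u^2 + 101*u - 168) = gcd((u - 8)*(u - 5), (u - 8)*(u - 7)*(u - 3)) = u - 8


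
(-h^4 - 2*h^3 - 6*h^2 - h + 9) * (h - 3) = -h^5 + h^4 + 17*h^2 + 12*h - 27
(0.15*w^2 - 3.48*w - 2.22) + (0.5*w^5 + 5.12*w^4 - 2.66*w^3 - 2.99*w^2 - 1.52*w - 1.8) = 0.5*w^5 + 5.12*w^4 - 2.66*w^3 - 2.84*w^2 - 5.0*w - 4.02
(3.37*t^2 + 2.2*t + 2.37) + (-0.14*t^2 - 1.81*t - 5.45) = 3.23*t^2 + 0.39*t - 3.08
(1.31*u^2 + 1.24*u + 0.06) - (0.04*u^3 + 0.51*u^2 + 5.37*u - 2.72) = -0.04*u^3 + 0.8*u^2 - 4.13*u + 2.78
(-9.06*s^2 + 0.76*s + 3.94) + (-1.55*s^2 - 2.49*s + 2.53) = -10.61*s^2 - 1.73*s + 6.47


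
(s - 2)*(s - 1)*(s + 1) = s^3 - 2*s^2 - s + 2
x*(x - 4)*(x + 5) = x^3 + x^2 - 20*x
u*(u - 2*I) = u^2 - 2*I*u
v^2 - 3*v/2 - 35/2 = (v - 5)*(v + 7/2)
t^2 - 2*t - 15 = (t - 5)*(t + 3)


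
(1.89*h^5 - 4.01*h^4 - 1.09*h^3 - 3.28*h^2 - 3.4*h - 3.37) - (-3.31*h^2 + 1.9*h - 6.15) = 1.89*h^5 - 4.01*h^4 - 1.09*h^3 + 0.0300000000000002*h^2 - 5.3*h + 2.78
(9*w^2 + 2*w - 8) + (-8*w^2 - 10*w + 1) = w^2 - 8*w - 7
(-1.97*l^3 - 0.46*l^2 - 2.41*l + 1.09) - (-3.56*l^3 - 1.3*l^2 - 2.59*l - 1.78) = 1.59*l^3 + 0.84*l^2 + 0.18*l + 2.87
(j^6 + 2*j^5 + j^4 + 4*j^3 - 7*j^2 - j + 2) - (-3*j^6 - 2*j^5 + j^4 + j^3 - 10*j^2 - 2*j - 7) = 4*j^6 + 4*j^5 + 3*j^3 + 3*j^2 + j + 9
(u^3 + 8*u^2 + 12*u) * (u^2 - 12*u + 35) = u^5 - 4*u^4 - 49*u^3 + 136*u^2 + 420*u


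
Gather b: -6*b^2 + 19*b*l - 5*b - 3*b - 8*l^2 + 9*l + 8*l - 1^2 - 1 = -6*b^2 + b*(19*l - 8) - 8*l^2 + 17*l - 2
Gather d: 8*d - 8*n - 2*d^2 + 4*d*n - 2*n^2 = -2*d^2 + d*(4*n + 8) - 2*n^2 - 8*n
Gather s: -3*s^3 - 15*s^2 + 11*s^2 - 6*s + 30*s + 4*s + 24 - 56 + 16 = -3*s^3 - 4*s^2 + 28*s - 16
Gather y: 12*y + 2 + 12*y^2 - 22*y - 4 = 12*y^2 - 10*y - 2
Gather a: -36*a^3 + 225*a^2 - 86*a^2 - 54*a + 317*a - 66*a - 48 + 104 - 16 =-36*a^3 + 139*a^2 + 197*a + 40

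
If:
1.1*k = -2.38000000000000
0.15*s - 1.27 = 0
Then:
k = -2.16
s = 8.47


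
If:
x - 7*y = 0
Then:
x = 7*y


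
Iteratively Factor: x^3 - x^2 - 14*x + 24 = (x - 2)*(x^2 + x - 12) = (x - 2)*(x + 4)*(x - 3)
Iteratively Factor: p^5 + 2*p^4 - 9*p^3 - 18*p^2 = (p)*(p^4 + 2*p^3 - 9*p^2 - 18*p) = p*(p + 2)*(p^3 - 9*p) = p^2*(p + 2)*(p^2 - 9) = p^2*(p - 3)*(p + 2)*(p + 3)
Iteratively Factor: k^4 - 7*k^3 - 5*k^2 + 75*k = (k - 5)*(k^3 - 2*k^2 - 15*k) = k*(k - 5)*(k^2 - 2*k - 15) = k*(k - 5)^2*(k + 3)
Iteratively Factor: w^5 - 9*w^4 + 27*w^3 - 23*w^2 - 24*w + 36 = (w - 2)*(w^4 - 7*w^3 + 13*w^2 + 3*w - 18) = (w - 3)*(w - 2)*(w^3 - 4*w^2 + w + 6) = (w - 3)^2*(w - 2)*(w^2 - w - 2) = (w - 3)^2*(w - 2)^2*(w + 1)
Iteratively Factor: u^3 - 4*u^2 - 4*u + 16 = (u - 2)*(u^2 - 2*u - 8) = (u - 2)*(u + 2)*(u - 4)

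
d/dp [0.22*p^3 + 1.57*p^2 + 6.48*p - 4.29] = 0.66*p^2 + 3.14*p + 6.48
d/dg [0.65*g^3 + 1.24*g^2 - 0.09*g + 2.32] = 1.95*g^2 + 2.48*g - 0.09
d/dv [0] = 0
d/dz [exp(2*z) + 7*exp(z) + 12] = (2*exp(z) + 7)*exp(z)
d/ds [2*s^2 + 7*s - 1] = 4*s + 7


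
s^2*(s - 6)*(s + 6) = s^4 - 36*s^2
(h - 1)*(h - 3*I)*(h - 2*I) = h^3 - h^2 - 5*I*h^2 - 6*h + 5*I*h + 6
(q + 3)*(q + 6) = q^2 + 9*q + 18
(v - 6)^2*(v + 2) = v^3 - 10*v^2 + 12*v + 72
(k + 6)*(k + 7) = k^2 + 13*k + 42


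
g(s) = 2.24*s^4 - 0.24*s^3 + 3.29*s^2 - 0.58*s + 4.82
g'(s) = 8.96*s^3 - 0.72*s^2 + 6.58*s - 0.58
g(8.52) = 11893.65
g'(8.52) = 5544.71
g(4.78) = 1220.40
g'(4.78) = 992.99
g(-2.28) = 86.62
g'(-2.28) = -125.52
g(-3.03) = 232.27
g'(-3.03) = -276.38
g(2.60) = 123.70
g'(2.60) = 169.14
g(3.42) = 338.16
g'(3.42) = 371.92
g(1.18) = 12.67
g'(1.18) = 20.90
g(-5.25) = 1834.98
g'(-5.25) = -1351.51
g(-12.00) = 47348.90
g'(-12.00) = -15666.10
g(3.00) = 207.65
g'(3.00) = 254.60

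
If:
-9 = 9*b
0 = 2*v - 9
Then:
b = -1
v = 9/2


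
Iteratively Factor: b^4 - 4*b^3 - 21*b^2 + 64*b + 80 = (b - 5)*(b^3 + b^2 - 16*b - 16) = (b - 5)*(b + 4)*(b^2 - 3*b - 4) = (b - 5)*(b - 4)*(b + 4)*(b + 1)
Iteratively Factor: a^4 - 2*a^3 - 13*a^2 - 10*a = (a + 2)*(a^3 - 4*a^2 - 5*a) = (a + 1)*(a + 2)*(a^2 - 5*a) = a*(a + 1)*(a + 2)*(a - 5)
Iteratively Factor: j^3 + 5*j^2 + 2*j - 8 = (j + 4)*(j^2 + j - 2) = (j + 2)*(j + 4)*(j - 1)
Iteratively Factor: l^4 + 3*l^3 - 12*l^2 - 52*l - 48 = (l + 3)*(l^3 - 12*l - 16) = (l + 2)*(l + 3)*(l^2 - 2*l - 8) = (l - 4)*(l + 2)*(l + 3)*(l + 2)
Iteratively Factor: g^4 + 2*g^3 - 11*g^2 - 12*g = (g)*(g^3 + 2*g^2 - 11*g - 12) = g*(g + 1)*(g^2 + g - 12) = g*(g + 1)*(g + 4)*(g - 3)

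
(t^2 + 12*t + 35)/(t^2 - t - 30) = (t + 7)/(t - 6)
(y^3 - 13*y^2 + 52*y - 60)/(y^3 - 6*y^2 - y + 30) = (y^2 - 8*y + 12)/(y^2 - y - 6)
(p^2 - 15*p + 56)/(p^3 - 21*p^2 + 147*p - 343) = (p - 8)/(p^2 - 14*p + 49)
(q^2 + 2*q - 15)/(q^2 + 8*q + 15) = (q - 3)/(q + 3)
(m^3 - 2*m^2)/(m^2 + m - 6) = m^2/(m + 3)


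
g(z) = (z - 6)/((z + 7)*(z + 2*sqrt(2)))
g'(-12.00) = -0.10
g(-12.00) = -0.39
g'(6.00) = 0.01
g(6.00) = 0.00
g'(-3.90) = 1.52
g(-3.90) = 2.98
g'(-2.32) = 8.04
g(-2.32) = -3.50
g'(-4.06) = 1.03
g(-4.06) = 2.78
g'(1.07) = 0.09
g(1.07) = -0.16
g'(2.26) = 0.05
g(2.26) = -0.08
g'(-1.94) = 2.56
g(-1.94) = -1.77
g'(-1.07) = 0.60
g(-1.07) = -0.68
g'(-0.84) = 0.45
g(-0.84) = -0.56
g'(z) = -(z - 6)/((z + 7)*(z + 2*sqrt(2))^2) - (z - 6)/((z + 7)^2*(z + 2*sqrt(2))) + 1/((z + 7)*(z + 2*sqrt(2)))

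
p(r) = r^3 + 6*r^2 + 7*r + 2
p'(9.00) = 358.00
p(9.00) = 1280.00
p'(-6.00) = 43.00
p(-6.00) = -40.00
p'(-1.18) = -2.98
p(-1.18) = 0.45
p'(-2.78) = -3.17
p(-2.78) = 7.43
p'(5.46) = 161.95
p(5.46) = 381.86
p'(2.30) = 50.47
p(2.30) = 62.01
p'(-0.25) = 4.19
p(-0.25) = 0.61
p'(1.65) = 34.97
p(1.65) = 34.38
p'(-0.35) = 3.17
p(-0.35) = 0.24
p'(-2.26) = -4.80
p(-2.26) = 5.28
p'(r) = 3*r^2 + 12*r + 7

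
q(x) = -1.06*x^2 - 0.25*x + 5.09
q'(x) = -2.12*x - 0.25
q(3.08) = -5.74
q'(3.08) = -6.78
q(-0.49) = 4.96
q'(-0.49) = 0.79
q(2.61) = -2.78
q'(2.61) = -5.78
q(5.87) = -32.90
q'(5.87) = -12.69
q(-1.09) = 4.10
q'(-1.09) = 2.06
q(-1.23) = 3.79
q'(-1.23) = 2.36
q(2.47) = -1.99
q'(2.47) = -5.49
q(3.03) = -5.40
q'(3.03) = -6.67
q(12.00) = -150.55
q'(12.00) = -25.69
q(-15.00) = -229.66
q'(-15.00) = 31.55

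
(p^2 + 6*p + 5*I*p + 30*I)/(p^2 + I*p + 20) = (p + 6)/(p - 4*I)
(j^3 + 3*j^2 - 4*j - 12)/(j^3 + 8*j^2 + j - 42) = (j + 2)/(j + 7)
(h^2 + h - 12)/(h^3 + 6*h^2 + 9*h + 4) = (h - 3)/(h^2 + 2*h + 1)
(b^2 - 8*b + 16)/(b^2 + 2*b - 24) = (b - 4)/(b + 6)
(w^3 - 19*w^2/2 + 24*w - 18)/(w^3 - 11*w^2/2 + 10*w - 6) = (w - 6)/(w - 2)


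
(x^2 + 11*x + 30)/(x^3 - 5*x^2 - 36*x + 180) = (x + 5)/(x^2 - 11*x + 30)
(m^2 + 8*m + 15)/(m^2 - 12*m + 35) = (m^2 + 8*m + 15)/(m^2 - 12*m + 35)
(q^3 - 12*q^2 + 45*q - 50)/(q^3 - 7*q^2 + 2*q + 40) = (q^2 - 7*q + 10)/(q^2 - 2*q - 8)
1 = 1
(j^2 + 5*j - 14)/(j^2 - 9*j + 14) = (j + 7)/(j - 7)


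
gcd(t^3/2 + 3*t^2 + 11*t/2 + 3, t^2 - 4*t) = 1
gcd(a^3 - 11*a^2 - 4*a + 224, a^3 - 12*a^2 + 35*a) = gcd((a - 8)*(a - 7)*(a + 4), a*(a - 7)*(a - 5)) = a - 7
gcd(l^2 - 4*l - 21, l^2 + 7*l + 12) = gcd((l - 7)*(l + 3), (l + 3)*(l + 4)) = l + 3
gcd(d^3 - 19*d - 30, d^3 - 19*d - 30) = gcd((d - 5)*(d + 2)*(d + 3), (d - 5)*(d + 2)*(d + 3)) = d^3 - 19*d - 30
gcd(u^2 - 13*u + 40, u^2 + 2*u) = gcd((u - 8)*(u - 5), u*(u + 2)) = 1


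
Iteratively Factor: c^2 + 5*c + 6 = (c + 2)*(c + 3)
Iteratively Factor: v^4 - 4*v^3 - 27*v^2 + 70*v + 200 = (v + 4)*(v^3 - 8*v^2 + 5*v + 50) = (v - 5)*(v + 4)*(v^2 - 3*v - 10) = (v - 5)^2*(v + 4)*(v + 2)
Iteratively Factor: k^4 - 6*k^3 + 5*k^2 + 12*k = (k)*(k^3 - 6*k^2 + 5*k + 12) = k*(k - 4)*(k^2 - 2*k - 3) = k*(k - 4)*(k + 1)*(k - 3)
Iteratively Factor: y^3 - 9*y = (y + 3)*(y^2 - 3*y) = y*(y + 3)*(y - 3)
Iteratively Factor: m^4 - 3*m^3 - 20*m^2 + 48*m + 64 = (m + 4)*(m^3 - 7*m^2 + 8*m + 16) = (m + 1)*(m + 4)*(m^2 - 8*m + 16) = (m - 4)*(m + 1)*(m + 4)*(m - 4)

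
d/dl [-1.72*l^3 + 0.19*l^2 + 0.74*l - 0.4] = -5.16*l^2 + 0.38*l + 0.74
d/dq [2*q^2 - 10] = 4*q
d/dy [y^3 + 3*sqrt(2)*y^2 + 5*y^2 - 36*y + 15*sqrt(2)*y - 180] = 3*y^2 + 6*sqrt(2)*y + 10*y - 36 + 15*sqrt(2)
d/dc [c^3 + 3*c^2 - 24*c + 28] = 3*c^2 + 6*c - 24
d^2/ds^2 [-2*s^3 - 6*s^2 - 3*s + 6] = -12*s - 12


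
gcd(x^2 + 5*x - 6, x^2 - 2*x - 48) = x + 6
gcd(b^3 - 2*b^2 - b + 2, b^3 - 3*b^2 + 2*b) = b^2 - 3*b + 2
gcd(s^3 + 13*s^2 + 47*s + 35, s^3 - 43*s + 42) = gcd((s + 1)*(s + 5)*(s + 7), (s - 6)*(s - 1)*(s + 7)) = s + 7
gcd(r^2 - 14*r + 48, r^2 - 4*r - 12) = r - 6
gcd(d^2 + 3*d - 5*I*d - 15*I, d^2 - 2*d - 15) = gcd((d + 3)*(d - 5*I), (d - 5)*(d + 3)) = d + 3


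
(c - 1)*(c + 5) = c^2 + 4*c - 5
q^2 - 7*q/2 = q*(q - 7/2)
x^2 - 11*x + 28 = (x - 7)*(x - 4)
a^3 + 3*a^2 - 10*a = a*(a - 2)*(a + 5)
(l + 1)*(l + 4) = l^2 + 5*l + 4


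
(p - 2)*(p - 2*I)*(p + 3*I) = p^3 - 2*p^2 + I*p^2 + 6*p - 2*I*p - 12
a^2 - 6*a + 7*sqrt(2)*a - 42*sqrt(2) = (a - 6)*(a + 7*sqrt(2))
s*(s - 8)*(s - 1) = s^3 - 9*s^2 + 8*s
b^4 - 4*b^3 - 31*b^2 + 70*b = b*(b - 7)*(b - 2)*(b + 5)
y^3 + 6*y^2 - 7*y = y*(y - 1)*(y + 7)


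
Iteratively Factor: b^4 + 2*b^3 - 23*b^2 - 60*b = (b - 5)*(b^3 + 7*b^2 + 12*b) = b*(b - 5)*(b^2 + 7*b + 12) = b*(b - 5)*(b + 4)*(b + 3)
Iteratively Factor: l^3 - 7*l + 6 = (l + 3)*(l^2 - 3*l + 2) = (l - 2)*(l + 3)*(l - 1)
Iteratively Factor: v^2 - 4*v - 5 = (v - 5)*(v + 1)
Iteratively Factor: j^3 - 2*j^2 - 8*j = (j - 4)*(j^2 + 2*j) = (j - 4)*(j + 2)*(j)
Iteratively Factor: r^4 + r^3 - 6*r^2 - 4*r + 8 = (r + 2)*(r^3 - r^2 - 4*r + 4) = (r - 2)*(r + 2)*(r^2 + r - 2) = (r - 2)*(r - 1)*(r + 2)*(r + 2)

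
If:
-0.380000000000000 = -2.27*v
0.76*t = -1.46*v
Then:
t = -0.32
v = 0.17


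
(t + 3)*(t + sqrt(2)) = t^2 + sqrt(2)*t + 3*t + 3*sqrt(2)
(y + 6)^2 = y^2 + 12*y + 36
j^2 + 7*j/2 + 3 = (j + 3/2)*(j + 2)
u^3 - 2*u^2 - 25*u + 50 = (u - 5)*(u - 2)*(u + 5)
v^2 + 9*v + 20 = (v + 4)*(v + 5)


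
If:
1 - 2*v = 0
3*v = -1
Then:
No Solution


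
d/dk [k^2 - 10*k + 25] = 2*k - 10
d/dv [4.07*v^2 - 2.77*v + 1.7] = 8.14*v - 2.77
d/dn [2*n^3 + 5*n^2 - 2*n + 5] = 6*n^2 + 10*n - 2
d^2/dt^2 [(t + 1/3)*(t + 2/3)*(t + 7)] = 6*t + 16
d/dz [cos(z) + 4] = -sin(z)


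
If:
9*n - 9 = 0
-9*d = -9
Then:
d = 1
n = 1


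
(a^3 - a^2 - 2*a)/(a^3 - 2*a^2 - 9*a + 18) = a*(a + 1)/(a^2 - 9)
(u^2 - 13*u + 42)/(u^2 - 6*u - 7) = (u - 6)/(u + 1)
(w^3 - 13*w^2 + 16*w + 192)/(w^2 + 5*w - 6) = (w^3 - 13*w^2 + 16*w + 192)/(w^2 + 5*w - 6)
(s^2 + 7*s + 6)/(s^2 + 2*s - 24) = (s + 1)/(s - 4)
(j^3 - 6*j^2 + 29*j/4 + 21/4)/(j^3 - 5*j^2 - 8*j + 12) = (4*j^3 - 24*j^2 + 29*j + 21)/(4*(j^3 - 5*j^2 - 8*j + 12))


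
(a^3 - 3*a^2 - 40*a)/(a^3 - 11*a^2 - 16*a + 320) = a/(a - 8)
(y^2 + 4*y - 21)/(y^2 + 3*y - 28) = (y - 3)/(y - 4)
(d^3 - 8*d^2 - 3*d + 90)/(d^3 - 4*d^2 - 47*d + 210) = (d + 3)/(d + 7)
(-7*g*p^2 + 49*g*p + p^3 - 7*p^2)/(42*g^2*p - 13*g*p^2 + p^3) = (p - 7)/(-6*g + p)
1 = 1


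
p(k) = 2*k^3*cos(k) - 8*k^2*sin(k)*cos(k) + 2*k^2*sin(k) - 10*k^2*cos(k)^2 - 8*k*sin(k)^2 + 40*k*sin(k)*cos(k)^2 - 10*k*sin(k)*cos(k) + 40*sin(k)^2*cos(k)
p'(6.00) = -6.93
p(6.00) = 93.57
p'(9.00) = -2433.57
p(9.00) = -1552.23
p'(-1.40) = 38.08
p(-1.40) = 13.99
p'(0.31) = 26.92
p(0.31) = 4.86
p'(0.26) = 24.64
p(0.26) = 3.57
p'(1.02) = -28.63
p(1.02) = 10.57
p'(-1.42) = 38.25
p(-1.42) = 13.23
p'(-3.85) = -197.04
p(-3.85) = 2.44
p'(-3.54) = -67.62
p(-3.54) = -39.72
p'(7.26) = -27.94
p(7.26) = 172.21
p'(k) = -2*k^3*sin(k) + 8*k^2*sin(k)^2 + 20*k^2*sin(k)*cos(k) - 8*k^2*cos(k)^2 + 8*k^2*cos(k) - 80*k*sin(k)^2*cos(k) + 10*k*sin(k)^2 - 32*k*sin(k)*cos(k) + 4*k*sin(k) + 40*k*cos(k)^3 - 30*k*cos(k)^2 - 40*sin(k)^3 - 8*sin(k)^2 + 120*sin(k)*cos(k)^2 - 10*sin(k)*cos(k)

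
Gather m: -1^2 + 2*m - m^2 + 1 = -m^2 + 2*m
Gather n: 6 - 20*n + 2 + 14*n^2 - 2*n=14*n^2 - 22*n + 8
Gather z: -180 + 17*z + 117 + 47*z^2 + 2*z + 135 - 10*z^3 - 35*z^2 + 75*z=-10*z^3 + 12*z^2 + 94*z + 72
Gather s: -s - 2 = -s - 2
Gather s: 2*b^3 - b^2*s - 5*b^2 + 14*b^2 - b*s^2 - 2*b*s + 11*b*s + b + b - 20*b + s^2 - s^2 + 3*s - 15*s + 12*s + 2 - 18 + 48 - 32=2*b^3 + 9*b^2 - b*s^2 - 18*b + s*(-b^2 + 9*b)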